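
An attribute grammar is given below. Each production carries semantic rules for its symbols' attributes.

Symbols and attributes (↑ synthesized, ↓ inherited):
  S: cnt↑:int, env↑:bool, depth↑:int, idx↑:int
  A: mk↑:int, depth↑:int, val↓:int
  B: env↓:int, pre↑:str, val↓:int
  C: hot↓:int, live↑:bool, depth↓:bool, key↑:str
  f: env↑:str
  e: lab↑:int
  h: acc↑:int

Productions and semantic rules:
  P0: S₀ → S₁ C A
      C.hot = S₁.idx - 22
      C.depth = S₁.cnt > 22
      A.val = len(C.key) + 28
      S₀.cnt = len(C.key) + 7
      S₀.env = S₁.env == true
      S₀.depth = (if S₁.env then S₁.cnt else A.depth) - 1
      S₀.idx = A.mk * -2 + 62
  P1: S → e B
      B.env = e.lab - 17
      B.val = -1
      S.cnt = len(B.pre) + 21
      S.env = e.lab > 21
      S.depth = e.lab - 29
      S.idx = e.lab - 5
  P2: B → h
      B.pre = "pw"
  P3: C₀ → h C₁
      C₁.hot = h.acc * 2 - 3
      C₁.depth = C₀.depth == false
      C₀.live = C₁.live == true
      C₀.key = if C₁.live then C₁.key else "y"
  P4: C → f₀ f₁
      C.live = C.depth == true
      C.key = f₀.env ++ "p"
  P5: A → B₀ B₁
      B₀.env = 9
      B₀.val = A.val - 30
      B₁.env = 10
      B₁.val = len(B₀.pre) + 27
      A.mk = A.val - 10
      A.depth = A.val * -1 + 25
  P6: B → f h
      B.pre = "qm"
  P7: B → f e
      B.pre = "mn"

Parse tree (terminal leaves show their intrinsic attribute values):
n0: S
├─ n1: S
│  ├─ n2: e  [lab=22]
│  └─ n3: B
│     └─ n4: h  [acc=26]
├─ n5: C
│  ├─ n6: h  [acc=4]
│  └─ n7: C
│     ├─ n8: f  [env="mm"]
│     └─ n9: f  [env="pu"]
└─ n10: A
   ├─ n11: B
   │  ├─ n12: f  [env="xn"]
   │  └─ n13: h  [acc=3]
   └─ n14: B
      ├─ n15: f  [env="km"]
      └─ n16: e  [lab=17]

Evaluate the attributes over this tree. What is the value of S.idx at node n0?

24

1. n2.lab = 22  [terminal]
2. n3.env = 5  [e.lab - 17]
3. n3.val = -1  [-1]
4. n4.acc = 26  [terminal]
5. n3.pre = "pw"  ["pw"]
6. n1.cnt = 23  [len(B.pre) + 21]
7. n1.env = true  [e.lab > 21]
8. n1.depth = -7  [e.lab - 29]
9. n1.idx = 17  [e.lab - 5]
10. n5.hot = -5  [S₁.idx - 22]
11. n5.depth = true  [S₁.cnt > 22]
12. n6.acc = 4  [terminal]
13. n7.hot = 5  [h.acc * 2 - 3]
14. n7.depth = false  [C₀.depth == false]
15. n8.env = "mm"  [terminal]
16. n9.env = "pu"  [terminal]
17. n7.live = false  [C.depth == true]
18. n7.key = "mmp"  [f₀.env ++ "p"]
19. n5.live = false  [C₁.live == true]
20. n5.key = "y"  [if C₁.live then C₁.key else "y"]
21. n10.val = 29  [len(C.key) + 28]
22. n11.env = 9  [9]
23. n11.val = -1  [A.val - 30]
24. n12.env = "xn"  [terminal]
25. n13.acc = 3  [terminal]
26. n11.pre = "qm"  ["qm"]
27. n14.env = 10  [10]
28. n14.val = 29  [len(B₀.pre) + 27]
29. n15.env = "km"  [terminal]
30. n16.lab = 17  [terminal]
31. n14.pre = "mn"  ["mn"]
32. n10.mk = 19  [A.val - 10]
33. n10.depth = -4  [A.val * -1 + 25]
34. n0.cnt = 8  [len(C.key) + 7]
35. n0.env = true  [S₁.env == true]
36. n0.depth = 22  [(if S₁.env then S₁.cnt else A.depth) - 1]
37. n0.idx = 24  [A.mk * -2 + 62]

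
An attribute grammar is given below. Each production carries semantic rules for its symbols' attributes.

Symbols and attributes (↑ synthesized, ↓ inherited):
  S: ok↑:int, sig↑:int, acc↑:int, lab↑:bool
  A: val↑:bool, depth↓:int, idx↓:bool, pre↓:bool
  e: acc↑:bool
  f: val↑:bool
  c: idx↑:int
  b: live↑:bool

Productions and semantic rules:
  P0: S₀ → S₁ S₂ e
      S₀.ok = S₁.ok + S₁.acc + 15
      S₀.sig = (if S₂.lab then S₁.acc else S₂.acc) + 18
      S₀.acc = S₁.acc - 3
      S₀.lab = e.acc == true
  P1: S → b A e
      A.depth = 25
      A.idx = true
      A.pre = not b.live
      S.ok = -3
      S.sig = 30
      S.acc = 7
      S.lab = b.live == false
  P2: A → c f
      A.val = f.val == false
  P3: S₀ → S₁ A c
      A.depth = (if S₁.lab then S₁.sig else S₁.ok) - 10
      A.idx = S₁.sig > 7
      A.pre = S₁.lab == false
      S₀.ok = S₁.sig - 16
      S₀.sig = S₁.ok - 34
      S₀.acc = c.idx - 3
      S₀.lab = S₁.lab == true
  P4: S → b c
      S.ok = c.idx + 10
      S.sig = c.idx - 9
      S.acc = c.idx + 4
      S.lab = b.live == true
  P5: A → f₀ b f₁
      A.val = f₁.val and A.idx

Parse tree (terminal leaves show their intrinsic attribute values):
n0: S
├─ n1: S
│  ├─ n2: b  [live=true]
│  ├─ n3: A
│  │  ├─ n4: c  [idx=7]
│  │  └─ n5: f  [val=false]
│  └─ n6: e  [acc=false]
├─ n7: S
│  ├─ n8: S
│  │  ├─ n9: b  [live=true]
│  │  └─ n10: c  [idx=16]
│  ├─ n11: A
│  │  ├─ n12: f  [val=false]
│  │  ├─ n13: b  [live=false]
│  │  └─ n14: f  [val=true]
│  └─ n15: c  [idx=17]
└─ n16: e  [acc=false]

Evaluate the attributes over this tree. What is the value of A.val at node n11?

false

1. n2.live = true  [terminal]
2. n3.depth = 25  [25]
3. n3.idx = true  [true]
4. n3.pre = false  [not b.live]
5. n4.idx = 7  [terminal]
6. n5.val = false  [terminal]
7. n3.val = true  [f.val == false]
8. n6.acc = false  [terminal]
9. n1.ok = -3  [-3]
10. n1.sig = 30  [30]
11. n1.acc = 7  [7]
12. n1.lab = false  [b.live == false]
13. n9.live = true  [terminal]
14. n10.idx = 16  [terminal]
15. n8.ok = 26  [c.idx + 10]
16. n8.sig = 7  [c.idx - 9]
17. n8.acc = 20  [c.idx + 4]
18. n8.lab = true  [b.live == true]
19. n11.depth = -3  [(if S₁.lab then S₁.sig else S₁.ok) - 10]
20. n11.idx = false  [S₁.sig > 7]
21. n11.pre = false  [S₁.lab == false]
22. n12.val = false  [terminal]
23. n13.live = false  [terminal]
24. n14.val = true  [terminal]
25. n11.val = false  [f₁.val and A.idx]
26. n15.idx = 17  [terminal]
27. n7.ok = -9  [S₁.sig - 16]
28. n7.sig = -8  [S₁.ok - 34]
29. n7.acc = 14  [c.idx - 3]
30. n7.lab = true  [S₁.lab == true]
31. n16.acc = false  [terminal]
32. n0.ok = 19  [S₁.ok + S₁.acc + 15]
33. n0.sig = 25  [(if S₂.lab then S₁.acc else S₂.acc) + 18]
34. n0.acc = 4  [S₁.acc - 3]
35. n0.lab = false  [e.acc == true]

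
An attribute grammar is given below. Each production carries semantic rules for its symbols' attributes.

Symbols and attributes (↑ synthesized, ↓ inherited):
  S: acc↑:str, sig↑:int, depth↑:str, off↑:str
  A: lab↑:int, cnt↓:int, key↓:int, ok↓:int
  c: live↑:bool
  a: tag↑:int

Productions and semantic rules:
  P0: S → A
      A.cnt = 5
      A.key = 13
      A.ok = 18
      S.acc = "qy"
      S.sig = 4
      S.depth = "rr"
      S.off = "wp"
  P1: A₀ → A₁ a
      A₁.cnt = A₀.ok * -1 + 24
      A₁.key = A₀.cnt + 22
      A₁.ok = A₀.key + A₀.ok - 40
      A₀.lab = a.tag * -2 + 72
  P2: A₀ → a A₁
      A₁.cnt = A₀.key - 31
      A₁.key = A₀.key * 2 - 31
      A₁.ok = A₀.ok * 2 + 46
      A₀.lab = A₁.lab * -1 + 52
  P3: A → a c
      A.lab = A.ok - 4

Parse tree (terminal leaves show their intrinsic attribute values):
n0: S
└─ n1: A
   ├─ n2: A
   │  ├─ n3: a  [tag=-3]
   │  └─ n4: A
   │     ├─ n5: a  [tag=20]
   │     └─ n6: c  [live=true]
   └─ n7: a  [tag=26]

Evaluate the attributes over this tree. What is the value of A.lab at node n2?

28

1. n1.cnt = 5  [5]
2. n1.key = 13  [13]
3. n1.ok = 18  [18]
4. n2.cnt = 6  [A₀.ok * -1 + 24]
5. n2.key = 27  [A₀.cnt + 22]
6. n2.ok = -9  [A₀.key + A₀.ok - 40]
7. n3.tag = -3  [terminal]
8. n4.cnt = -4  [A₀.key - 31]
9. n4.key = 23  [A₀.key * 2 - 31]
10. n4.ok = 28  [A₀.ok * 2 + 46]
11. n5.tag = 20  [terminal]
12. n6.live = true  [terminal]
13. n4.lab = 24  [A.ok - 4]
14. n2.lab = 28  [A₁.lab * -1 + 52]
15. n7.tag = 26  [terminal]
16. n1.lab = 20  [a.tag * -2 + 72]
17. n0.acc = "qy"  ["qy"]
18. n0.sig = 4  [4]
19. n0.depth = "rr"  ["rr"]
20. n0.off = "wp"  ["wp"]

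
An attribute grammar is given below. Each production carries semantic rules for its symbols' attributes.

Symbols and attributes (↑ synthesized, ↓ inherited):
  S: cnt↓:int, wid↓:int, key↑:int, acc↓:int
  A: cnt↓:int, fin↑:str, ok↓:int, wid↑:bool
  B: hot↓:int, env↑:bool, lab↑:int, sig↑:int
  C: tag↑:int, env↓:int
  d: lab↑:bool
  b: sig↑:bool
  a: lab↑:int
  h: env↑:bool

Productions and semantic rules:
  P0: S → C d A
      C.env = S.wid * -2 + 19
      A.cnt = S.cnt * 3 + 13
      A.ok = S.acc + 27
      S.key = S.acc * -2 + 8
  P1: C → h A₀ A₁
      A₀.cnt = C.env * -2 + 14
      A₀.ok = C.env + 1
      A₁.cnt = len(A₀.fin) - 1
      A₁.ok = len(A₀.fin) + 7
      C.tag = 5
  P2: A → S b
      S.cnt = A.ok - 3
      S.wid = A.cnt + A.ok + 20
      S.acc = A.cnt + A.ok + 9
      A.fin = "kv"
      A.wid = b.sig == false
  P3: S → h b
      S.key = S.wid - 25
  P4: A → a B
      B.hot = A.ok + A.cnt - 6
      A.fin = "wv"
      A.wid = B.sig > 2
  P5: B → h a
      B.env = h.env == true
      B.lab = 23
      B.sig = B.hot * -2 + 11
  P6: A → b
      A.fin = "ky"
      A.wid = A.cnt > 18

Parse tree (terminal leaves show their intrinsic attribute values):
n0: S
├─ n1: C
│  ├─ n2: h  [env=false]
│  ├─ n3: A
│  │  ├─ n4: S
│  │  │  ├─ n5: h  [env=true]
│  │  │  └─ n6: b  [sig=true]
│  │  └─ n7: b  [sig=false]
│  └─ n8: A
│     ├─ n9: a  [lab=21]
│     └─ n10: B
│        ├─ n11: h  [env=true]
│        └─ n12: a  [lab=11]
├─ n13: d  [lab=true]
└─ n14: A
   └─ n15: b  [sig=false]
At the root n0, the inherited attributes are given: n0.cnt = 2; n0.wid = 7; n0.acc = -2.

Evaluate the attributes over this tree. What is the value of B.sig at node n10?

1. n0.cnt = 2  [given at root]
2. n0.wid = 7  [given at root]
3. n0.acc = -2  [given at root]
4. n1.env = 5  [S.wid * -2 + 19]
5. n2.env = false  [terminal]
6. n3.cnt = 4  [C.env * -2 + 14]
7. n3.ok = 6  [C.env + 1]
8. n4.cnt = 3  [A.ok - 3]
9. n4.wid = 30  [A.cnt + A.ok + 20]
10. n4.acc = 19  [A.cnt + A.ok + 9]
11. n5.env = true  [terminal]
12. n6.sig = true  [terminal]
13. n4.key = 5  [S.wid - 25]
14. n7.sig = false  [terminal]
15. n3.fin = "kv"  ["kv"]
16. n3.wid = true  [b.sig == false]
17. n8.cnt = 1  [len(A₀.fin) - 1]
18. n8.ok = 9  [len(A₀.fin) + 7]
19. n9.lab = 21  [terminal]
20. n10.hot = 4  [A.ok + A.cnt - 6]
21. n11.env = true  [terminal]
22. n12.lab = 11  [terminal]
23. n10.env = true  [h.env == true]
24. n10.lab = 23  [23]
25. n10.sig = 3  [B.hot * -2 + 11]
26. n8.fin = "wv"  ["wv"]
27. n8.wid = true  [B.sig > 2]
28. n1.tag = 5  [5]
29. n13.lab = true  [terminal]
30. n14.cnt = 19  [S.cnt * 3 + 13]
31. n14.ok = 25  [S.acc + 27]
32. n15.sig = false  [terminal]
33. n14.fin = "ky"  ["ky"]
34. n14.wid = true  [A.cnt > 18]
35. n0.key = 12  [S.acc * -2 + 8]

3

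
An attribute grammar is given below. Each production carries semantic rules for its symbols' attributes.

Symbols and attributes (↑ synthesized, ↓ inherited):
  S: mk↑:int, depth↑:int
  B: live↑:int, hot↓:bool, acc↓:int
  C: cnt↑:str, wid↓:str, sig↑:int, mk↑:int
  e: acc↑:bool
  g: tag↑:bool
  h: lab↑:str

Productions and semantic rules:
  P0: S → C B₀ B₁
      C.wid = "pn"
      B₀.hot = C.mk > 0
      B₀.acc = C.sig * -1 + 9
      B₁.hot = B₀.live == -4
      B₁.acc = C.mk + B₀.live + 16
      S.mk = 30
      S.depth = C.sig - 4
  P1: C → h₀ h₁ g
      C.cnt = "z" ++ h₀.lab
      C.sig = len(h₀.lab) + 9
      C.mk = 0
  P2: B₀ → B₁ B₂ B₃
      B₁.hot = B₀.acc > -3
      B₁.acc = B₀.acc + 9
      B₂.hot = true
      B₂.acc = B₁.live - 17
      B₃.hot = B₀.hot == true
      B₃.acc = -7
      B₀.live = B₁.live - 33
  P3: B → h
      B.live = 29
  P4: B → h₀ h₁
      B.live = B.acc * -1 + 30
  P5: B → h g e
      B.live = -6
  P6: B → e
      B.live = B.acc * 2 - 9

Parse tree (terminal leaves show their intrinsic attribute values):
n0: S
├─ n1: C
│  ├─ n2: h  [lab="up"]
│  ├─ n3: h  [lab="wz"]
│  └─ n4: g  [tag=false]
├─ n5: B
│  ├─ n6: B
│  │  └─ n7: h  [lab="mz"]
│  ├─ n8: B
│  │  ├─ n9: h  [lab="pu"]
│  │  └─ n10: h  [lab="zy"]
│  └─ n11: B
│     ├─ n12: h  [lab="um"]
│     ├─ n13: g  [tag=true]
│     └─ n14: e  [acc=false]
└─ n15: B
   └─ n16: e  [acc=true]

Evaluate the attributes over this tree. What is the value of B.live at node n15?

15

1. n1.wid = "pn"  ["pn"]
2. n2.lab = "up"  [terminal]
3. n3.lab = "wz"  [terminal]
4. n4.tag = false  [terminal]
5. n1.cnt = "zup"  ["z" ++ h₀.lab]
6. n1.sig = 11  [len(h₀.lab) + 9]
7. n1.mk = 0  [0]
8. n5.hot = false  [C.mk > 0]
9. n5.acc = -2  [C.sig * -1 + 9]
10. n6.hot = true  [B₀.acc > -3]
11. n6.acc = 7  [B₀.acc + 9]
12. n7.lab = "mz"  [terminal]
13. n6.live = 29  [29]
14. n8.hot = true  [true]
15. n8.acc = 12  [B₁.live - 17]
16. n9.lab = "pu"  [terminal]
17. n10.lab = "zy"  [terminal]
18. n8.live = 18  [B.acc * -1 + 30]
19. n11.hot = false  [B₀.hot == true]
20. n11.acc = -7  [-7]
21. n12.lab = "um"  [terminal]
22. n13.tag = true  [terminal]
23. n14.acc = false  [terminal]
24. n11.live = -6  [-6]
25. n5.live = -4  [B₁.live - 33]
26. n15.hot = true  [B₀.live == -4]
27. n15.acc = 12  [C.mk + B₀.live + 16]
28. n16.acc = true  [terminal]
29. n15.live = 15  [B.acc * 2 - 9]
30. n0.mk = 30  [30]
31. n0.depth = 7  [C.sig - 4]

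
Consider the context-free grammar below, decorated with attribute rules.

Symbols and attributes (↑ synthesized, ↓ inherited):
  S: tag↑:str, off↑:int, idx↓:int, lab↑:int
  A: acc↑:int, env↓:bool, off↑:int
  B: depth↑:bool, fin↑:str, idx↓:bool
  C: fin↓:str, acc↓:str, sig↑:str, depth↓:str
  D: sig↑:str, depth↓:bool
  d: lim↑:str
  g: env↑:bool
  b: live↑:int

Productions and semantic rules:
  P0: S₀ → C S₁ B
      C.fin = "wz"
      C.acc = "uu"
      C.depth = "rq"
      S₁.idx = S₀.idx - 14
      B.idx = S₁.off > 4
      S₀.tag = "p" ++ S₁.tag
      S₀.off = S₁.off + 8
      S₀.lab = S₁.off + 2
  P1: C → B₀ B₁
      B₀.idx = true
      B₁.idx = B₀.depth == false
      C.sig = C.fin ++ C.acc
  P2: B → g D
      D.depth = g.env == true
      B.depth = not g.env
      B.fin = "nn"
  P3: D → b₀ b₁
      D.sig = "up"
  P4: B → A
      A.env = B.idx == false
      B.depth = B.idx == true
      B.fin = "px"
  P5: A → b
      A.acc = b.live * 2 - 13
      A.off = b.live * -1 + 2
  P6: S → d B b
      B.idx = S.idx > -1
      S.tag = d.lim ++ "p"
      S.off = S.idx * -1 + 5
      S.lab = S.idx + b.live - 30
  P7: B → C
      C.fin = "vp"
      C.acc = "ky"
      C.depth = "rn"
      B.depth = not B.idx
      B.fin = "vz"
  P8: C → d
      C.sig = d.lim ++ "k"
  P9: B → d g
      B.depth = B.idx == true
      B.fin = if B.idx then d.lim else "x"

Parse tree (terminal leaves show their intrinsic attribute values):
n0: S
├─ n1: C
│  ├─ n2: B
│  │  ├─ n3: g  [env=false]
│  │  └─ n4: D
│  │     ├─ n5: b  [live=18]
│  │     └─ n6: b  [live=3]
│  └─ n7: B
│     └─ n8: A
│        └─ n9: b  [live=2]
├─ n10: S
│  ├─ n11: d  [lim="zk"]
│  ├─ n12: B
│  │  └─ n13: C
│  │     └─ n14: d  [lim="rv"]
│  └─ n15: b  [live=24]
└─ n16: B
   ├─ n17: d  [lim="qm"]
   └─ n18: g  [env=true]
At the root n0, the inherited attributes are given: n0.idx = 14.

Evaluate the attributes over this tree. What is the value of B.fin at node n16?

"qm"

1. n0.idx = 14  [given at root]
2. n1.fin = "wz"  ["wz"]
3. n1.acc = "uu"  ["uu"]
4. n1.depth = "rq"  ["rq"]
5. n2.idx = true  [true]
6. n3.env = false  [terminal]
7. n4.depth = false  [g.env == true]
8. n5.live = 18  [terminal]
9. n6.live = 3  [terminal]
10. n4.sig = "up"  ["up"]
11. n2.depth = true  [not g.env]
12. n2.fin = "nn"  ["nn"]
13. n7.idx = false  [B₀.depth == false]
14. n8.env = true  [B.idx == false]
15. n9.live = 2  [terminal]
16. n8.acc = -9  [b.live * 2 - 13]
17. n8.off = 0  [b.live * -1 + 2]
18. n7.depth = false  [B.idx == true]
19. n7.fin = "px"  ["px"]
20. n1.sig = "wzuu"  [C.fin ++ C.acc]
21. n10.idx = 0  [S₀.idx - 14]
22. n11.lim = "zk"  [terminal]
23. n12.idx = true  [S.idx > -1]
24. n13.fin = "vp"  ["vp"]
25. n13.acc = "ky"  ["ky"]
26. n13.depth = "rn"  ["rn"]
27. n14.lim = "rv"  [terminal]
28. n13.sig = "rvk"  [d.lim ++ "k"]
29. n12.depth = false  [not B.idx]
30. n12.fin = "vz"  ["vz"]
31. n15.live = 24  [terminal]
32. n10.tag = "zkp"  [d.lim ++ "p"]
33. n10.off = 5  [S.idx * -1 + 5]
34. n10.lab = -6  [S.idx + b.live - 30]
35. n16.idx = true  [S₁.off > 4]
36. n17.lim = "qm"  [terminal]
37. n18.env = true  [terminal]
38. n16.depth = true  [B.idx == true]
39. n16.fin = "qm"  [if B.idx then d.lim else "x"]
40. n0.tag = "pzkp"  ["p" ++ S₁.tag]
41. n0.off = 13  [S₁.off + 8]
42. n0.lab = 7  [S₁.off + 2]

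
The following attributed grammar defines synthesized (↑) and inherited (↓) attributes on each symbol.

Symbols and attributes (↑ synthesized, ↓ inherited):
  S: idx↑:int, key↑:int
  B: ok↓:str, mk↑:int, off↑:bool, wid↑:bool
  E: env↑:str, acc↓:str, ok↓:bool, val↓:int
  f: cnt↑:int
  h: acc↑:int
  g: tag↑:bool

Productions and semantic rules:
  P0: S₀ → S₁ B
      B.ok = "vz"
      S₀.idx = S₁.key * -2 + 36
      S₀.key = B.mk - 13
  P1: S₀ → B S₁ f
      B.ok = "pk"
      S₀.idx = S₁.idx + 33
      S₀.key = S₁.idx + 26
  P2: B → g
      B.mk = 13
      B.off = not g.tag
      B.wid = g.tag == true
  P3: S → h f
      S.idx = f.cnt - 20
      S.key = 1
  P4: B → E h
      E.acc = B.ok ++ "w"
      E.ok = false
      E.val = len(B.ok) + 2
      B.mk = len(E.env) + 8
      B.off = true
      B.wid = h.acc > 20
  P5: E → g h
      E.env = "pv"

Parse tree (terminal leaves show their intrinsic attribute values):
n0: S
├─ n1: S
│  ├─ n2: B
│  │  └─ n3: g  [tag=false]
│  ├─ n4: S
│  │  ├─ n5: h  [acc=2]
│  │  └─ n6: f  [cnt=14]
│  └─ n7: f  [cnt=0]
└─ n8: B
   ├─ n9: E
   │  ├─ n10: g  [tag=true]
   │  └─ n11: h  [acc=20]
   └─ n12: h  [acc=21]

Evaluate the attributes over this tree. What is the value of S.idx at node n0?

1. n2.ok = "pk"  ["pk"]
2. n3.tag = false  [terminal]
3. n2.mk = 13  [13]
4. n2.off = true  [not g.tag]
5. n2.wid = false  [g.tag == true]
6. n5.acc = 2  [terminal]
7. n6.cnt = 14  [terminal]
8. n4.idx = -6  [f.cnt - 20]
9. n4.key = 1  [1]
10. n7.cnt = 0  [terminal]
11. n1.idx = 27  [S₁.idx + 33]
12. n1.key = 20  [S₁.idx + 26]
13. n8.ok = "vz"  ["vz"]
14. n9.acc = "vzw"  [B.ok ++ "w"]
15. n9.ok = false  [false]
16. n9.val = 4  [len(B.ok) + 2]
17. n10.tag = true  [terminal]
18. n11.acc = 20  [terminal]
19. n9.env = "pv"  ["pv"]
20. n12.acc = 21  [terminal]
21. n8.mk = 10  [len(E.env) + 8]
22. n8.off = true  [true]
23. n8.wid = true  [h.acc > 20]
24. n0.idx = -4  [S₁.key * -2 + 36]
25. n0.key = -3  [B.mk - 13]

-4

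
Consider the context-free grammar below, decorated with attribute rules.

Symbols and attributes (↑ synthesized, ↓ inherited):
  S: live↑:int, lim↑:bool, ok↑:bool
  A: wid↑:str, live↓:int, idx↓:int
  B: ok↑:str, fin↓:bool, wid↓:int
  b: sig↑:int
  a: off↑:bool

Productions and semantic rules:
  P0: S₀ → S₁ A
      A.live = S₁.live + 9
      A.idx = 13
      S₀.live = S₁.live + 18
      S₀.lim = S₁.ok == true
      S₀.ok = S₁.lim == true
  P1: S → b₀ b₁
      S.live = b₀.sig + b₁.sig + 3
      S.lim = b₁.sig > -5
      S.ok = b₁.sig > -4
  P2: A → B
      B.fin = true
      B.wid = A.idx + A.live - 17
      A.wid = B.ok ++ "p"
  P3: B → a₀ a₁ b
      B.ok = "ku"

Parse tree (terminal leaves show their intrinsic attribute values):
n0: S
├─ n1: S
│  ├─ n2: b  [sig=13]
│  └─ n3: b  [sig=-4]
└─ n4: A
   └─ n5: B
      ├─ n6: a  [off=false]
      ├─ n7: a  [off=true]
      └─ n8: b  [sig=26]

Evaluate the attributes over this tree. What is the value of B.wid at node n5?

1. n2.sig = 13  [terminal]
2. n3.sig = -4  [terminal]
3. n1.live = 12  [b₀.sig + b₁.sig + 3]
4. n1.lim = true  [b₁.sig > -5]
5. n1.ok = false  [b₁.sig > -4]
6. n4.live = 21  [S₁.live + 9]
7. n4.idx = 13  [13]
8. n5.fin = true  [true]
9. n5.wid = 17  [A.idx + A.live - 17]
10. n6.off = false  [terminal]
11. n7.off = true  [terminal]
12. n8.sig = 26  [terminal]
13. n5.ok = "ku"  ["ku"]
14. n4.wid = "kup"  [B.ok ++ "p"]
15. n0.live = 30  [S₁.live + 18]
16. n0.lim = false  [S₁.ok == true]
17. n0.ok = true  [S₁.lim == true]

17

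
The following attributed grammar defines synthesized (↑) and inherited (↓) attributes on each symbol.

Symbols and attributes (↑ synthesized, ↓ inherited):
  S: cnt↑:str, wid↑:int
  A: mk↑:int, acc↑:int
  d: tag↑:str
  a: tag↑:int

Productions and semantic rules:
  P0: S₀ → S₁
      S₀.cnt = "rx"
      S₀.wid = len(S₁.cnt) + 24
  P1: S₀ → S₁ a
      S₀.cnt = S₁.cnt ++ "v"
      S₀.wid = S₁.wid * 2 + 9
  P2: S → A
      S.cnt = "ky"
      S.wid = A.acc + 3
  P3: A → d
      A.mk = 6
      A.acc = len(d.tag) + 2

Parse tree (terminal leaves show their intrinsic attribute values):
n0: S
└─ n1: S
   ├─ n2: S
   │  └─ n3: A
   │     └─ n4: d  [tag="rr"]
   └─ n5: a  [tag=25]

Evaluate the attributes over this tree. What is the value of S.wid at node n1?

23

1. n4.tag = "rr"  [terminal]
2. n3.mk = 6  [6]
3. n3.acc = 4  [len(d.tag) + 2]
4. n2.cnt = "ky"  ["ky"]
5. n2.wid = 7  [A.acc + 3]
6. n5.tag = 25  [terminal]
7. n1.cnt = "kyv"  [S₁.cnt ++ "v"]
8. n1.wid = 23  [S₁.wid * 2 + 9]
9. n0.cnt = "rx"  ["rx"]
10. n0.wid = 27  [len(S₁.cnt) + 24]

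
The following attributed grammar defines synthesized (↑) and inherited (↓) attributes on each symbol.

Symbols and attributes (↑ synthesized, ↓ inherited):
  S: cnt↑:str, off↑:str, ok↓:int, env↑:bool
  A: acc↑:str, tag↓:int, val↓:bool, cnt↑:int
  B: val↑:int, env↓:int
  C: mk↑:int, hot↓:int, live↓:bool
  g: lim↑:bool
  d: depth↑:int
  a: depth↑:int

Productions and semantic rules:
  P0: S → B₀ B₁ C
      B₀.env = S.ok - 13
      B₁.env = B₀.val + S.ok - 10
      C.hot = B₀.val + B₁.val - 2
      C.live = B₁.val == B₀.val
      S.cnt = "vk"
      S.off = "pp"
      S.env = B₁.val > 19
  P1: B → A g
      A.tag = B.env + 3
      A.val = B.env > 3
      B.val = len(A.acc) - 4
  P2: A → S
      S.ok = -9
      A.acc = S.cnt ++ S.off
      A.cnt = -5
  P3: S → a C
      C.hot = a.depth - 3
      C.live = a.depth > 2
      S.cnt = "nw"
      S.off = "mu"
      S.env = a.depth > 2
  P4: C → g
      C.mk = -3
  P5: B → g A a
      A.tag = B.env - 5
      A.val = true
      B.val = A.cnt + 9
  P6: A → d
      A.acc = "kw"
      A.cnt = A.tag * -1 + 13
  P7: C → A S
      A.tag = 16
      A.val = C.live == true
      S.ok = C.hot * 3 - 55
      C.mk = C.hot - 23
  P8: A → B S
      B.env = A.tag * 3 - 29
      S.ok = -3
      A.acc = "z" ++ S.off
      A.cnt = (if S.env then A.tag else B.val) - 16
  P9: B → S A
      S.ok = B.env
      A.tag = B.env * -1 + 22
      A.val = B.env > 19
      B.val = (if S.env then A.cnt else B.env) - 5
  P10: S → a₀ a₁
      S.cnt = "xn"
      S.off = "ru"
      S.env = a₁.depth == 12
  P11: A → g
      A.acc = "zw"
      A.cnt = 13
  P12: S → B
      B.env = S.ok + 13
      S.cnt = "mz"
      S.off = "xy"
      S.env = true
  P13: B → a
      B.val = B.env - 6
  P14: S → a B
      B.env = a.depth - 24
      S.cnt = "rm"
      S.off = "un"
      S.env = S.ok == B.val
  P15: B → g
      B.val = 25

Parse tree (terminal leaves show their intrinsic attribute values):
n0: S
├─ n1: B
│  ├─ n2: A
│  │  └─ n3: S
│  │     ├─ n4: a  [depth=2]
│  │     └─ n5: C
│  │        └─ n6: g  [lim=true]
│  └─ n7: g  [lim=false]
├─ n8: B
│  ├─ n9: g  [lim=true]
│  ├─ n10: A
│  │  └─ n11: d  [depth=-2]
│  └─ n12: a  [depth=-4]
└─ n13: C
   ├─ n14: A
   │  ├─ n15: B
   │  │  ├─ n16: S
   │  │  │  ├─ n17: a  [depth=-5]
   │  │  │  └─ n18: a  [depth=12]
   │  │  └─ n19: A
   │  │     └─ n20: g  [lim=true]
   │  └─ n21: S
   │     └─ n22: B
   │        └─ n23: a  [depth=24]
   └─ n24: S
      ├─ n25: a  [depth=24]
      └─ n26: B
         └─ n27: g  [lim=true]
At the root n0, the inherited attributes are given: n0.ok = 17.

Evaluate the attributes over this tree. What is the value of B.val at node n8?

1. n0.ok = 17  [given at root]
2. n1.env = 4  [S.ok - 13]
3. n2.tag = 7  [B.env + 3]
4. n2.val = true  [B.env > 3]
5. n3.ok = -9  [-9]
6. n4.depth = 2  [terminal]
7. n5.hot = -1  [a.depth - 3]
8. n5.live = false  [a.depth > 2]
9. n6.lim = true  [terminal]
10. n5.mk = -3  [-3]
11. n3.cnt = "nw"  ["nw"]
12. n3.off = "mu"  ["mu"]
13. n3.env = false  [a.depth > 2]
14. n2.acc = "nwmu"  [S.cnt ++ S.off]
15. n2.cnt = -5  [-5]
16. n7.lim = false  [terminal]
17. n1.val = 0  [len(A.acc) - 4]
18. n8.env = 7  [B₀.val + S.ok - 10]
19. n9.lim = true  [terminal]
20. n10.tag = 2  [B.env - 5]
21. n10.val = true  [true]
22. n11.depth = -2  [terminal]
23. n10.acc = "kw"  ["kw"]
24. n10.cnt = 11  [A.tag * -1 + 13]
25. n12.depth = -4  [terminal]
26. n8.val = 20  [A.cnt + 9]
27. n13.hot = 18  [B₀.val + B₁.val - 2]
28. n13.live = false  [B₁.val == B₀.val]
29. n14.tag = 16  [16]
30. n14.val = false  [C.live == true]
31. n15.env = 19  [A.tag * 3 - 29]
32. n16.ok = 19  [B.env]
33. n17.depth = -5  [terminal]
34. n18.depth = 12  [terminal]
35. n16.cnt = "xn"  ["xn"]
36. n16.off = "ru"  ["ru"]
37. n16.env = true  [a₁.depth == 12]
38. n19.tag = 3  [B.env * -1 + 22]
39. n19.val = false  [B.env > 19]
40. n20.lim = true  [terminal]
41. n19.acc = "zw"  ["zw"]
42. n19.cnt = 13  [13]
43. n15.val = 8  [(if S.env then A.cnt else B.env) - 5]
44. n21.ok = -3  [-3]
45. n22.env = 10  [S.ok + 13]
46. n23.depth = 24  [terminal]
47. n22.val = 4  [B.env - 6]
48. n21.cnt = "mz"  ["mz"]
49. n21.off = "xy"  ["xy"]
50. n21.env = true  [true]
51. n14.acc = "zxy"  ["z" ++ S.off]
52. n14.cnt = 0  [(if S.env then A.tag else B.val) - 16]
53. n24.ok = -1  [C.hot * 3 - 55]
54. n25.depth = 24  [terminal]
55. n26.env = 0  [a.depth - 24]
56. n27.lim = true  [terminal]
57. n26.val = 25  [25]
58. n24.cnt = "rm"  ["rm"]
59. n24.off = "un"  ["un"]
60. n24.env = false  [S.ok == B.val]
61. n13.mk = -5  [C.hot - 23]
62. n0.cnt = "vk"  ["vk"]
63. n0.off = "pp"  ["pp"]
64. n0.env = true  [B₁.val > 19]

20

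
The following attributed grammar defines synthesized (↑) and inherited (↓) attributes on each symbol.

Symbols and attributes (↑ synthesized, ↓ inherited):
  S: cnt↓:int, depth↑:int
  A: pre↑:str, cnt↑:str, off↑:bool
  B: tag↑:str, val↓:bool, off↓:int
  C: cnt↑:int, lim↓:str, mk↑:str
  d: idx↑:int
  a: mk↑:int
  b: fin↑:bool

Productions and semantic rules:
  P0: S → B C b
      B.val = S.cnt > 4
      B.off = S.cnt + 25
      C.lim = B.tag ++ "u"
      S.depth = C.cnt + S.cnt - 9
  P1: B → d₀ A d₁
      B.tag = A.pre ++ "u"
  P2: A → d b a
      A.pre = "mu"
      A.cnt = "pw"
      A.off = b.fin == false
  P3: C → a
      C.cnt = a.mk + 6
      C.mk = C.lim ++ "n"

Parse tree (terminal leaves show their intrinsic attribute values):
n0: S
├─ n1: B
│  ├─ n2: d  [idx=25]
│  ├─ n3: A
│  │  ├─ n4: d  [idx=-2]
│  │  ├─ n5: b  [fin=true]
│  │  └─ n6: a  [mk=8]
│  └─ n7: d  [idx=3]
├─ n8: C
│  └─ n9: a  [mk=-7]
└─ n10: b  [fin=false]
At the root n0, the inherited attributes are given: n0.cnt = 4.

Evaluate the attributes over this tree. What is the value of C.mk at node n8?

1. n0.cnt = 4  [given at root]
2. n1.val = false  [S.cnt > 4]
3. n1.off = 29  [S.cnt + 25]
4. n2.idx = 25  [terminal]
5. n4.idx = -2  [terminal]
6. n5.fin = true  [terminal]
7. n6.mk = 8  [terminal]
8. n3.pre = "mu"  ["mu"]
9. n3.cnt = "pw"  ["pw"]
10. n3.off = false  [b.fin == false]
11. n7.idx = 3  [terminal]
12. n1.tag = "muu"  [A.pre ++ "u"]
13. n8.lim = "muuu"  [B.tag ++ "u"]
14. n9.mk = -7  [terminal]
15. n8.cnt = -1  [a.mk + 6]
16. n8.mk = "muuun"  [C.lim ++ "n"]
17. n10.fin = false  [terminal]
18. n0.depth = -6  [C.cnt + S.cnt - 9]

"muuun"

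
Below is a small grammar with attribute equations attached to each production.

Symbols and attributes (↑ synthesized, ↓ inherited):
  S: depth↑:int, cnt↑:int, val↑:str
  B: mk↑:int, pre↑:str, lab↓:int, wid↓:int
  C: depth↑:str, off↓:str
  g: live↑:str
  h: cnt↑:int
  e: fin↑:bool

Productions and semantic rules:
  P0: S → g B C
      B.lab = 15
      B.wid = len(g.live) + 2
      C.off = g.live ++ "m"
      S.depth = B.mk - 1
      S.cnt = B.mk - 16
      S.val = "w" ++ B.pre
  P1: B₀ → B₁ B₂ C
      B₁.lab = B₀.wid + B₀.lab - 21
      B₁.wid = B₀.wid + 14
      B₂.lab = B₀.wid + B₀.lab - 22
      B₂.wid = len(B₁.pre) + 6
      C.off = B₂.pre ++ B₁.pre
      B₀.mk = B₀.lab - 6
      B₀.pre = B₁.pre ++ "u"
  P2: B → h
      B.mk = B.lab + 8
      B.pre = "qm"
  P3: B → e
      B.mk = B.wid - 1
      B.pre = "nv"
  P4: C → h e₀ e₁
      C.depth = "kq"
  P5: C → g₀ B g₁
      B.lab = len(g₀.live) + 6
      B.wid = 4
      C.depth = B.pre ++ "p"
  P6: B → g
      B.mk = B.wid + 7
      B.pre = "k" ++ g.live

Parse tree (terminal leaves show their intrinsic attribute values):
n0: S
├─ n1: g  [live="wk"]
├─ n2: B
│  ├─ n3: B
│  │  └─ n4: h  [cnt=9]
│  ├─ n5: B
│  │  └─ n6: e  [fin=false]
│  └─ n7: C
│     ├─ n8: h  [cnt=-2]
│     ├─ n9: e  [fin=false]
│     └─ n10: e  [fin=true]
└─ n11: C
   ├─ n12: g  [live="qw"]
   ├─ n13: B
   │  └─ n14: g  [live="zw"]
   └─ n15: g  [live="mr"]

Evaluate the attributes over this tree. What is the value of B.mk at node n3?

6

1. n1.live = "wk"  [terminal]
2. n2.lab = 15  [15]
3. n2.wid = 4  [len(g.live) + 2]
4. n3.lab = -2  [B₀.wid + B₀.lab - 21]
5. n3.wid = 18  [B₀.wid + 14]
6. n4.cnt = 9  [terminal]
7. n3.mk = 6  [B.lab + 8]
8. n3.pre = "qm"  ["qm"]
9. n5.lab = -3  [B₀.wid + B₀.lab - 22]
10. n5.wid = 8  [len(B₁.pre) + 6]
11. n6.fin = false  [terminal]
12. n5.mk = 7  [B.wid - 1]
13. n5.pre = "nv"  ["nv"]
14. n7.off = "nvqm"  [B₂.pre ++ B₁.pre]
15. n8.cnt = -2  [terminal]
16. n9.fin = false  [terminal]
17. n10.fin = true  [terminal]
18. n7.depth = "kq"  ["kq"]
19. n2.mk = 9  [B₀.lab - 6]
20. n2.pre = "qmu"  [B₁.pre ++ "u"]
21. n11.off = "wkm"  [g.live ++ "m"]
22. n12.live = "qw"  [terminal]
23. n13.lab = 8  [len(g₀.live) + 6]
24. n13.wid = 4  [4]
25. n14.live = "zw"  [terminal]
26. n13.mk = 11  [B.wid + 7]
27. n13.pre = "kzw"  ["k" ++ g.live]
28. n15.live = "mr"  [terminal]
29. n11.depth = "kzwp"  [B.pre ++ "p"]
30. n0.depth = 8  [B.mk - 1]
31. n0.cnt = -7  [B.mk - 16]
32. n0.val = "wqmu"  ["w" ++ B.pre]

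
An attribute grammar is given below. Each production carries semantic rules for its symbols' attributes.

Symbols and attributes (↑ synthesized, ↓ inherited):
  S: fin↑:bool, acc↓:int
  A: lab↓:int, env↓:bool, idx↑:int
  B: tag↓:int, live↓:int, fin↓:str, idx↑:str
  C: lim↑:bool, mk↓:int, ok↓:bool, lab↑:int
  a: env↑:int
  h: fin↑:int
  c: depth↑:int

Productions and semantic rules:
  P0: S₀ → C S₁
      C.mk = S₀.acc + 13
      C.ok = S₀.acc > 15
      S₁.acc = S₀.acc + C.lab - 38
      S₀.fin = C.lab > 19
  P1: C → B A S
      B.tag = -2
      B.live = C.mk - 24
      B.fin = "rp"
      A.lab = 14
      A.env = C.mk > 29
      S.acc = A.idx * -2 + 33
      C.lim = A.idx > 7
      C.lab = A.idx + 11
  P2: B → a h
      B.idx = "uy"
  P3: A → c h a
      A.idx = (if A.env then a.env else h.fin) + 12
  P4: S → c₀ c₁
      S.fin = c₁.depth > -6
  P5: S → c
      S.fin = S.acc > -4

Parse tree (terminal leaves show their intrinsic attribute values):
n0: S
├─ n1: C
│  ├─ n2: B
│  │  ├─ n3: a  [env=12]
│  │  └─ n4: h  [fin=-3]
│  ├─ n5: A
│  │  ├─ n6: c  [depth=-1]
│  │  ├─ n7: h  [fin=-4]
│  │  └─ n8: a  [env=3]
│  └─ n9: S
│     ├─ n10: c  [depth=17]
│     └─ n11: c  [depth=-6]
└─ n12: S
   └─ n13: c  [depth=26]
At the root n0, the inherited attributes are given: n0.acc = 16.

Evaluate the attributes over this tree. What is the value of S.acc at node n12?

-3

1. n0.acc = 16  [given at root]
2. n1.mk = 29  [S₀.acc + 13]
3. n1.ok = true  [S₀.acc > 15]
4. n2.tag = -2  [-2]
5. n2.live = 5  [C.mk - 24]
6. n2.fin = "rp"  ["rp"]
7. n3.env = 12  [terminal]
8. n4.fin = -3  [terminal]
9. n2.idx = "uy"  ["uy"]
10. n5.lab = 14  [14]
11. n5.env = false  [C.mk > 29]
12. n6.depth = -1  [terminal]
13. n7.fin = -4  [terminal]
14. n8.env = 3  [terminal]
15. n5.idx = 8  [(if A.env then a.env else h.fin) + 12]
16. n9.acc = 17  [A.idx * -2 + 33]
17. n10.depth = 17  [terminal]
18. n11.depth = -6  [terminal]
19. n9.fin = false  [c₁.depth > -6]
20. n1.lim = true  [A.idx > 7]
21. n1.lab = 19  [A.idx + 11]
22. n12.acc = -3  [S₀.acc + C.lab - 38]
23. n13.depth = 26  [terminal]
24. n12.fin = true  [S.acc > -4]
25. n0.fin = false  [C.lab > 19]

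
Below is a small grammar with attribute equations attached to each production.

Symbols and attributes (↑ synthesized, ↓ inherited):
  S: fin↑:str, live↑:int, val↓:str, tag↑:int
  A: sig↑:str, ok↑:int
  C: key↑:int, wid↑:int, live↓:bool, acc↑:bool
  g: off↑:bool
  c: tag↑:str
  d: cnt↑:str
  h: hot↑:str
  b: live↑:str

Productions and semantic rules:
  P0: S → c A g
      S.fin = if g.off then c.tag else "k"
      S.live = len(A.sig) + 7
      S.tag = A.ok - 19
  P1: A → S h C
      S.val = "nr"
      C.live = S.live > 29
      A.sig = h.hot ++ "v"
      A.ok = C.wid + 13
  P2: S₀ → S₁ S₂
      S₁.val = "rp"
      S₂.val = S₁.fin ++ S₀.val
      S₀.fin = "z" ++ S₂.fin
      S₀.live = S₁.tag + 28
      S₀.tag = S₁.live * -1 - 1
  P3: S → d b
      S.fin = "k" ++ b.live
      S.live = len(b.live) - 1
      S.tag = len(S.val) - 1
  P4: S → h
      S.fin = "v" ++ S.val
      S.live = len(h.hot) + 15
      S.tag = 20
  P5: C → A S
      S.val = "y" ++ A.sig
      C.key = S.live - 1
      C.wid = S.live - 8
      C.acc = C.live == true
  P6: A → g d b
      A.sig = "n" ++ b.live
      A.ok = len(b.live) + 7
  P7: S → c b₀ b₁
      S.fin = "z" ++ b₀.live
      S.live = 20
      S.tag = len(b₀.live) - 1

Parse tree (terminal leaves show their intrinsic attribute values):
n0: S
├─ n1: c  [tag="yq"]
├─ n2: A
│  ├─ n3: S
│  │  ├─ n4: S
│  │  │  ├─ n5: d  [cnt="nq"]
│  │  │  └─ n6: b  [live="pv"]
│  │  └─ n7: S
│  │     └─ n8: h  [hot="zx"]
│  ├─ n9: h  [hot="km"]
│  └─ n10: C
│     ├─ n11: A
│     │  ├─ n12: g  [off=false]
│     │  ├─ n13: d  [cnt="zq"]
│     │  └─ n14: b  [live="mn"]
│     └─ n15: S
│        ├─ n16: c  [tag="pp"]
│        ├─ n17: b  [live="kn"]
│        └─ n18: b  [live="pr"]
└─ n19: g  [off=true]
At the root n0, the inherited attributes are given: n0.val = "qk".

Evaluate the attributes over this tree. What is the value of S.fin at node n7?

1. n0.val = "qk"  [given at root]
2. n1.tag = "yq"  [terminal]
3. n3.val = "nr"  ["nr"]
4. n4.val = "rp"  ["rp"]
5. n5.cnt = "nq"  [terminal]
6. n6.live = "pv"  [terminal]
7. n4.fin = "kpv"  ["k" ++ b.live]
8. n4.live = 1  [len(b.live) - 1]
9. n4.tag = 1  [len(S.val) - 1]
10. n7.val = "kpvnr"  [S₁.fin ++ S₀.val]
11. n8.hot = "zx"  [terminal]
12. n7.fin = "vkpvnr"  ["v" ++ S.val]
13. n7.live = 17  [len(h.hot) + 15]
14. n7.tag = 20  [20]
15. n3.fin = "zvkpvnr"  ["z" ++ S₂.fin]
16. n3.live = 29  [S₁.tag + 28]
17. n3.tag = -2  [S₁.live * -1 - 1]
18. n9.hot = "km"  [terminal]
19. n10.live = false  [S.live > 29]
20. n12.off = false  [terminal]
21. n13.cnt = "zq"  [terminal]
22. n14.live = "mn"  [terminal]
23. n11.sig = "nmn"  ["n" ++ b.live]
24. n11.ok = 9  [len(b.live) + 7]
25. n15.val = "ynmn"  ["y" ++ A.sig]
26. n16.tag = "pp"  [terminal]
27. n17.live = "kn"  [terminal]
28. n18.live = "pr"  [terminal]
29. n15.fin = "zkn"  ["z" ++ b₀.live]
30. n15.live = 20  [20]
31. n15.tag = 1  [len(b₀.live) - 1]
32. n10.key = 19  [S.live - 1]
33. n10.wid = 12  [S.live - 8]
34. n10.acc = false  [C.live == true]
35. n2.sig = "kmv"  [h.hot ++ "v"]
36. n2.ok = 25  [C.wid + 13]
37. n19.off = true  [terminal]
38. n0.fin = "yq"  [if g.off then c.tag else "k"]
39. n0.live = 10  [len(A.sig) + 7]
40. n0.tag = 6  [A.ok - 19]

"vkpvnr"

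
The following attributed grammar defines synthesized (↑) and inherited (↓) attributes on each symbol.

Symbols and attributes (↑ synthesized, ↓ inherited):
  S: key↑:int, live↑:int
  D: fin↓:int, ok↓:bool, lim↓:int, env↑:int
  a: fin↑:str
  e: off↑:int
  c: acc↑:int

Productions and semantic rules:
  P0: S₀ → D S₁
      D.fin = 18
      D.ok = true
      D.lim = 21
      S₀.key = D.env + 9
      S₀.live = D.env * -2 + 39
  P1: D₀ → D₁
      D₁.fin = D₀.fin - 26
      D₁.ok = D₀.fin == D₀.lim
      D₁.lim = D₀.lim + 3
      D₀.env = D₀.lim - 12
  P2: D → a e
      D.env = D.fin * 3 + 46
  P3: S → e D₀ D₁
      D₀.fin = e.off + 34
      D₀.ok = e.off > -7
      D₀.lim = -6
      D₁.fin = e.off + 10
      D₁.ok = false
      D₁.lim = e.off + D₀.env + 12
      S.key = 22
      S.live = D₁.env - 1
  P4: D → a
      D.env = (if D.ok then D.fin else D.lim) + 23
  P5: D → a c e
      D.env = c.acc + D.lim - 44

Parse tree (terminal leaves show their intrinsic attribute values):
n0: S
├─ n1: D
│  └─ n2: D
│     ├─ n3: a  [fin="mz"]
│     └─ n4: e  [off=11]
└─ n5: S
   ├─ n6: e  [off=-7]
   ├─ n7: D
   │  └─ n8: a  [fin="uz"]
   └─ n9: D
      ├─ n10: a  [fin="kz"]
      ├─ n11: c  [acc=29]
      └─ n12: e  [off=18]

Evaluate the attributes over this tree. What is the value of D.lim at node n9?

1. n1.fin = 18  [18]
2. n1.ok = true  [true]
3. n1.lim = 21  [21]
4. n2.fin = -8  [D₀.fin - 26]
5. n2.ok = false  [D₀.fin == D₀.lim]
6. n2.lim = 24  [D₀.lim + 3]
7. n3.fin = "mz"  [terminal]
8. n4.off = 11  [terminal]
9. n2.env = 22  [D.fin * 3 + 46]
10. n1.env = 9  [D₀.lim - 12]
11. n6.off = -7  [terminal]
12. n7.fin = 27  [e.off + 34]
13. n7.ok = false  [e.off > -7]
14. n7.lim = -6  [-6]
15. n8.fin = "uz"  [terminal]
16. n7.env = 17  [(if D.ok then D.fin else D.lim) + 23]
17. n9.fin = 3  [e.off + 10]
18. n9.ok = false  [false]
19. n9.lim = 22  [e.off + D₀.env + 12]
20. n10.fin = "kz"  [terminal]
21. n11.acc = 29  [terminal]
22. n12.off = 18  [terminal]
23. n9.env = 7  [c.acc + D.lim - 44]
24. n5.key = 22  [22]
25. n5.live = 6  [D₁.env - 1]
26. n0.key = 18  [D.env + 9]
27. n0.live = 21  [D.env * -2 + 39]

22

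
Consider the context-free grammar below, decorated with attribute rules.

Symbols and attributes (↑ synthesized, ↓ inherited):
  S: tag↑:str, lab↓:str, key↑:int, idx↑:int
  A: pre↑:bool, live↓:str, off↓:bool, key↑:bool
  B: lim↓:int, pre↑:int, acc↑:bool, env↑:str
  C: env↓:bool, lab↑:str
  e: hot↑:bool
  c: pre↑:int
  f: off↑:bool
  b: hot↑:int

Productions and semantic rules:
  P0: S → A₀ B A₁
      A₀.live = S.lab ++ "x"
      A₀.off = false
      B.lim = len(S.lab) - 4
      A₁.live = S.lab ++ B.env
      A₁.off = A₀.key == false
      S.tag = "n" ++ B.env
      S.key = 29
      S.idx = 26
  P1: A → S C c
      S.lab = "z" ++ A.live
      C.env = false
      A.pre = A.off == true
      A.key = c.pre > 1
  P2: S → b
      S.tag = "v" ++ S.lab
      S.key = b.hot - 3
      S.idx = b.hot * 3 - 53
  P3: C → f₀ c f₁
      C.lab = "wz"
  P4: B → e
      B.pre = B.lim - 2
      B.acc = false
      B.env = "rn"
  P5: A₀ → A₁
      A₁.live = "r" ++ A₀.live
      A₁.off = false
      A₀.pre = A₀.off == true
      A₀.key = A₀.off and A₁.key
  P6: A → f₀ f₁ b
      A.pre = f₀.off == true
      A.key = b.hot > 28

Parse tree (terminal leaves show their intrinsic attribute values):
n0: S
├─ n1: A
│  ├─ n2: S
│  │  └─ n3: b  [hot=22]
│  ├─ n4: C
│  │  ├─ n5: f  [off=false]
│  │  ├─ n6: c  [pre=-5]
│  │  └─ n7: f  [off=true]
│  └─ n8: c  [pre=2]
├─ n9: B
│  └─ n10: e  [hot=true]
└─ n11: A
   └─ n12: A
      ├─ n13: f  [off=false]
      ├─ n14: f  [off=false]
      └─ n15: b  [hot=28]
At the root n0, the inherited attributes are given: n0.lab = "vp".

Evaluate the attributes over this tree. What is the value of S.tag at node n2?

1. n0.lab = "vp"  [given at root]
2. n1.live = "vpx"  [S.lab ++ "x"]
3. n1.off = false  [false]
4. n2.lab = "zvpx"  ["z" ++ A.live]
5. n3.hot = 22  [terminal]
6. n2.tag = "vzvpx"  ["v" ++ S.lab]
7. n2.key = 19  [b.hot - 3]
8. n2.idx = 13  [b.hot * 3 - 53]
9. n4.env = false  [false]
10. n5.off = false  [terminal]
11. n6.pre = -5  [terminal]
12. n7.off = true  [terminal]
13. n4.lab = "wz"  ["wz"]
14. n8.pre = 2  [terminal]
15. n1.pre = false  [A.off == true]
16. n1.key = true  [c.pre > 1]
17. n9.lim = -2  [len(S.lab) - 4]
18. n10.hot = true  [terminal]
19. n9.pre = -4  [B.lim - 2]
20. n9.acc = false  [false]
21. n9.env = "rn"  ["rn"]
22. n11.live = "vprn"  [S.lab ++ B.env]
23. n11.off = false  [A₀.key == false]
24. n12.live = "rvprn"  ["r" ++ A₀.live]
25. n12.off = false  [false]
26. n13.off = false  [terminal]
27. n14.off = false  [terminal]
28. n15.hot = 28  [terminal]
29. n12.pre = false  [f₀.off == true]
30. n12.key = false  [b.hot > 28]
31. n11.pre = false  [A₀.off == true]
32. n11.key = false  [A₀.off and A₁.key]
33. n0.tag = "nrn"  ["n" ++ B.env]
34. n0.key = 29  [29]
35. n0.idx = 26  [26]

"vzvpx"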